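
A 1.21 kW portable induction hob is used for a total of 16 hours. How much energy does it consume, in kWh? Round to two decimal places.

Energy = 1.21 kW × 16 h = 19.36 kWh

19.36 kWh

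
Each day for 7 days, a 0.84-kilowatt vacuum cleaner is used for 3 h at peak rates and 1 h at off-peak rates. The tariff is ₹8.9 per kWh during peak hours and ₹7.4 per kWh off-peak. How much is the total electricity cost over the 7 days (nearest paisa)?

Peak energy = 0.84 kW × 3 h × 7 = 17.64 kWh
Off-peak energy = 0.84 kW × 1 h × 7 = 5.88 kWh
Cost = 17.64 × ₹8.9 + 5.88 × ₹7.4 = ₹156.996 + ₹43.512 = ₹200.51

₹200.51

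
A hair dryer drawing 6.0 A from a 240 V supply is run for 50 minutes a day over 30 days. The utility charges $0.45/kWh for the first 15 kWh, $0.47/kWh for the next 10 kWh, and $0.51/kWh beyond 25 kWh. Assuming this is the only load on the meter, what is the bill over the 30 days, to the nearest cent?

$17.06

Power = 6.0 A × 240 V = 1440 W = 1.44 kW
Runtime = 50 min × 30 = 1500 min = 25 h
Energy = 1.44 kW × 25 h = 36 kWh
Tier 1 (0–15 kWh): 15 × $0.45 = $6.75
Tier 2 (15–25 kWh): 10 × $0.47 = $4.7
Above 25 kWh: 11 × $0.51 = $5.61
Bill = $17.06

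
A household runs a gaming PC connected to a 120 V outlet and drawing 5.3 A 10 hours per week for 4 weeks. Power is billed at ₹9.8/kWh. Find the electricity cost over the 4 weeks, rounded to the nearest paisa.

₹249.31

Power = 5.3 A × 120 V = 636 W = 0.636 kW
Runtime = 10 h/week × 4 weeks = 40 h
Energy = 0.636 kW × 40 h = 25.44 kWh
Cost = 25.44 kWh × ₹9.8/kWh = ₹249.31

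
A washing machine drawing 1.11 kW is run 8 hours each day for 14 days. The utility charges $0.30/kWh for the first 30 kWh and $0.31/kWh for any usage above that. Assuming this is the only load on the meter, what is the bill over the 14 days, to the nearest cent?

Runtime = 8 h/day × 14 days = 112 h
Energy = 1.11 kW × 112 h = 124.32 kWh
Tier 1 (0–30 kWh): 30 × $0.30 = $9
Above 30 kWh: 94.32 × $0.31 = $29.2392
Bill = $38.24

$38.24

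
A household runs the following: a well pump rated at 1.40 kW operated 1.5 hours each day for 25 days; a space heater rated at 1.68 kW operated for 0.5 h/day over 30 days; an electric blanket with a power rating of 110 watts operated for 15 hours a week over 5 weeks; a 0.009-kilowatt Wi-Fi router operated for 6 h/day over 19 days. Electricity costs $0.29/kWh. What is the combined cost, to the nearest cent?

well pump: Runtime = 1.5 h/day × 25 days = 37.5 h
well pump: 1.4 kW × 37.5 h = 52.5 kWh
space heater: Runtime = 0.5 h/day × 30 days = 15 h
space heater: 1.68 kW × 15 h = 25.2 kWh
electric blanket: Runtime = 15 h/week × 5 weeks = 75 h
electric blanket: 0.11 kW × 75 h = 8.25 kWh
Wi-Fi router: Runtime = 6 h/day × 19 days = 114 h
Wi-Fi router: 0.009 kW × 114 h = 1.026 kWh
Total energy = 86.976 kWh
Cost = 86.976 × $0.29 = $25.22

$25.22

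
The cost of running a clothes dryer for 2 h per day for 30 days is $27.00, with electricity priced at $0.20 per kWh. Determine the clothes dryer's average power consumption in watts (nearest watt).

2250 W

Energy = $27.00 ÷ $0.20/kWh = 135 kWh
Runtime = 2 h/day × 30 days = 60 h
Power = 135 kWh ÷ 60 h = 2.25 kW = 2250 W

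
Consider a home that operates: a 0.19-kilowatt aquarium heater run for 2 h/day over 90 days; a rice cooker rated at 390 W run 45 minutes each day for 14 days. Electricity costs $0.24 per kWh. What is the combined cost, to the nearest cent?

$9.19

aquarium heater: Runtime = 2 h/day × 90 days = 180 h
aquarium heater: 0.19 kW × 180 h = 34.2 kWh
rice cooker: Runtime = 45 min × 14 = 630 min = 10.5 h
rice cooker: 0.39 kW × 10.5 h = 4.095 kWh
Total energy = 38.295 kWh
Cost = 38.295 × $0.24 = $9.19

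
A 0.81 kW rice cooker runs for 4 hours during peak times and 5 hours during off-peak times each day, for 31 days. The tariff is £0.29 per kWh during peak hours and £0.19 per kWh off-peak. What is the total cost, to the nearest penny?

£52.98

Peak energy = 0.81 kW × 4 h × 31 = 100.44 kWh
Off-peak energy = 0.81 kW × 5 h × 31 = 125.55 kWh
Cost = 100.44 × £0.29 + 125.55 × £0.19 = £29.1276 + £23.8545 = £52.98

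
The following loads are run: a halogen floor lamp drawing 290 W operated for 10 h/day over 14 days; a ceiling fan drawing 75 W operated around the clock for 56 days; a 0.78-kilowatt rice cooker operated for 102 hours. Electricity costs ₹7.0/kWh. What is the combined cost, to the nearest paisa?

₹1546.72

halogen floor lamp: Runtime = 10 h/day × 14 days = 140 h
halogen floor lamp: 0.29 kW × 140 h = 40.6 kWh
ceiling fan: Runtime = 24 h × 56 = 1344 h
ceiling fan: 0.075 kW × 1344 h = 100.8 kWh
rice cooker: 0.78 kW × 102 h = 79.56 kWh
Total energy = 220.96 kWh
Cost = 220.96 × ₹7.0 = ₹1546.72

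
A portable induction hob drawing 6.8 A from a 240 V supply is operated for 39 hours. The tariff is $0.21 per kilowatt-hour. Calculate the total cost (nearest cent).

$13.37

Power = 6.8 A × 240 V = 1632 W = 1.632 kW
Energy = 1.632 kW × 39 h = 63.648 kWh
Cost = 63.648 kWh × $0.21/kWh = $13.37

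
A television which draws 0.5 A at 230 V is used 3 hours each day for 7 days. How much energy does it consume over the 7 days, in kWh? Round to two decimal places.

Power = 0.5 A × 230 V = 115 W = 0.115 kW
Runtime = 3 h/day × 7 days = 21 h
Energy = 0.115 kW × 21 h = 2.415 kWh ≈ 2.42 kWh

2.42 kWh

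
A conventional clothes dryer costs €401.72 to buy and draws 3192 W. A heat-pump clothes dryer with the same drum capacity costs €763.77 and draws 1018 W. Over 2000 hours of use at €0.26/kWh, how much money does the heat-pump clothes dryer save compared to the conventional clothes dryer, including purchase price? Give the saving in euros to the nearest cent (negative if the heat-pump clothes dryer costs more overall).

€768.43

conventional clothes dryer: €401.72 + (3192/1000) kW × 2000 h × €0.26 = €401.72 + €1659.84 = €2061.56
heat-pump clothes dryer: €763.77 + (1018/1000) kW × 2000 h × €0.26 = €763.77 + €529.36 = €1293.13
Saving = €2061.56 − €1293.13 = €768.43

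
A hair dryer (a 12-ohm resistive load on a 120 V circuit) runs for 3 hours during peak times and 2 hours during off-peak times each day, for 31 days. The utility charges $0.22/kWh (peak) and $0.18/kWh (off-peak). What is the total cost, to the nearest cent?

Power = V²/R = 120²/12 = 1200 W = 1.2 kW
Peak energy = 1.2 kW × 3 h × 31 = 111.6 kWh
Off-peak energy = 1.2 kW × 2 h × 31 = 74.4 kWh
Cost = 111.6 × $0.22 + 74.4 × $0.18 = $24.552 + $13.392 = $37.94

$37.94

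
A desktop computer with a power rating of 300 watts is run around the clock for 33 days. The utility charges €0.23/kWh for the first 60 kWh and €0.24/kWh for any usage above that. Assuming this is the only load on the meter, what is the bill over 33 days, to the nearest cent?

Runtime = 24 h × 33 = 792 h
Energy = 0.3 kW × 792 h = 237.6 kWh
Tier 1 (0–60 kWh): 60 × €0.23 = €13.8
Above 60 kWh: 177.6 × €0.24 = €42.624
Bill = €56.42

€56.42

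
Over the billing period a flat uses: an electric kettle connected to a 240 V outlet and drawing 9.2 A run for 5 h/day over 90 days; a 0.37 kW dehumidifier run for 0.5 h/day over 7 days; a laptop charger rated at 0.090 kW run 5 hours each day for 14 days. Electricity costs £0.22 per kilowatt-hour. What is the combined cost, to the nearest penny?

electric kettle: Power = 9.2 A × 240 V = 2208 W = 2.208 kW
electric kettle: Runtime = 5 h/day × 90 days = 450 h
electric kettle: 2.208 kW × 450 h = 993.6 kWh
dehumidifier: Runtime = 0.5 h/day × 7 days = 3.5 h
dehumidifier: 0.37 kW × 3.5 h = 1.295 kWh
laptop charger: Runtime = 5 h/day × 14 days = 70 h
laptop charger: 0.09 kW × 70 h = 6.3 kWh
Total energy = 1001.195 kWh
Cost = 1001.195 × £0.22 = £220.26

£220.26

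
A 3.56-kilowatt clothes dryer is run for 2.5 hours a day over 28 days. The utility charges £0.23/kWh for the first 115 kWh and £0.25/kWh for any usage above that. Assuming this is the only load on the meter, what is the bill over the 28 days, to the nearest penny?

£60.00

Runtime = 2.5 h/day × 28 days = 70 h
Energy = 3.56 kW × 70 h = 249.2 kWh
Tier 1 (0–115 kWh): 115 × £0.23 = £26.45
Above 115 kWh: 134.2 × £0.25 = £33.55
Bill = £60.00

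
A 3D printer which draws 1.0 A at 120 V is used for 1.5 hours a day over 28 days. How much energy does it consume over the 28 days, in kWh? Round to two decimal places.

Power = 1.0 A × 120 V = 120 W = 0.12 kW
Runtime = 1.5 h/day × 28 days = 42 h
Energy = 0.12 kW × 42 h = 5.04 kWh

5.04 kWh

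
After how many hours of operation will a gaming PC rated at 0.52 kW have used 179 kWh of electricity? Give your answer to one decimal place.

344.2 h

Hours = 179 kWh ÷ 0.52 kW = 344.2 h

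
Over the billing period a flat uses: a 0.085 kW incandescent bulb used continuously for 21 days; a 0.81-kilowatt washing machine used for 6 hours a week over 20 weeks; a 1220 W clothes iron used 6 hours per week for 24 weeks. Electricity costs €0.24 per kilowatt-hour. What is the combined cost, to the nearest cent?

incandescent bulb: Runtime = 24 h × 21 = 504 h
incandescent bulb: 0.085 kW × 504 h = 42.84 kWh
washing machine: Runtime = 6 h/week × 20 weeks = 120 h
washing machine: 0.81 kW × 120 h = 97.2 kWh
clothes iron: Runtime = 6 h/week × 24 weeks = 144 h
clothes iron: 1.22 kW × 144 h = 175.68 kWh
Total energy = 315.72 kWh
Cost = 315.72 × €0.24 = €75.77

€75.77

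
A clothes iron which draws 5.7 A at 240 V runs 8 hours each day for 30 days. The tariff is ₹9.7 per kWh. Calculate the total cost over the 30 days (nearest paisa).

₹3184.70

Power = 5.7 A × 240 V = 1368 W = 1.368 kW
Runtime = 8 h/day × 30 days = 240 h
Energy = 1.368 kW × 240 h = 328.32 kWh
Cost = 328.32 kWh × ₹9.7/kWh = ₹3184.70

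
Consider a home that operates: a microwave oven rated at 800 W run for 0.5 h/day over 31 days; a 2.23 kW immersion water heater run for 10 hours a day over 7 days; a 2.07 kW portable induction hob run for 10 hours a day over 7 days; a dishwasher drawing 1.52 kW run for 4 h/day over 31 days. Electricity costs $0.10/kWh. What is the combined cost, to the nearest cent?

microwave oven: Runtime = 0.5 h/day × 31 days = 15.5 h
microwave oven: 0.8 kW × 15.5 h = 12.4 kWh
immersion water heater: Runtime = 10 h/day × 7 days = 70 h
immersion water heater: 2.23 kW × 70 h = 156.1 kWh
portable induction hob: Runtime = 10 h/day × 7 days = 70 h
portable induction hob: 2.07 kW × 70 h = 144.9 kWh
dishwasher: Runtime = 4 h/day × 31 days = 124 h
dishwasher: 1.52 kW × 124 h = 188.48 kWh
Total energy = 501.88 kWh
Cost = 501.88 × $0.10 = $50.19

$50.19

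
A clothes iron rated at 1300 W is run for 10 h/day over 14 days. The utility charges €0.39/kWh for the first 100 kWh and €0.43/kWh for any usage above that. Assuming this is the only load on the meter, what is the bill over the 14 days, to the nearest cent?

€74.26

Runtime = 10 h/day × 14 days = 140 h
Energy = 1.3 kW × 140 h = 182 kWh
Tier 1 (0–100 kWh): 100 × €0.39 = €39
Above 100 kWh: 82 × €0.43 = €35.26
Bill = €74.26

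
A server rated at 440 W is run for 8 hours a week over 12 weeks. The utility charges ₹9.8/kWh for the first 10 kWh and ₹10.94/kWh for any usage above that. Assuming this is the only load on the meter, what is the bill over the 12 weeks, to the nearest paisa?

₹450.71

Runtime = 8 h/week × 12 weeks = 96 h
Energy = 0.44 kW × 96 h = 42.24 kWh
Tier 1 (0–10 kWh): 10 × ₹9.8 = ₹98
Above 10 kWh: 32.24 × ₹10.94 = ₹352.7056
Bill = ₹450.71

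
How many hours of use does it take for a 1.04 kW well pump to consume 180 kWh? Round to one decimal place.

Hours = 180 kWh ÷ 1.04 kW = 173.1 h

173.1 h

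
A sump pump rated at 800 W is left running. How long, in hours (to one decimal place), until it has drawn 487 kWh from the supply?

Hours = 487 kWh ÷ 0.8 kW = 608.8 h

608.8 h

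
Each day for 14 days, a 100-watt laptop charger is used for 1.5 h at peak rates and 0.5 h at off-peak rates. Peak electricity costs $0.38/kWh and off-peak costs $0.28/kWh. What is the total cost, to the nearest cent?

Peak energy = 0.1 kW × 1.5 h × 14 = 2.1 kWh
Off-peak energy = 0.1 kW × 0.5 h × 14 = 0.7 kWh
Cost = 2.1 × $0.38 + 0.7 × $0.28 = $0.798 + $0.196 = $0.99

$0.99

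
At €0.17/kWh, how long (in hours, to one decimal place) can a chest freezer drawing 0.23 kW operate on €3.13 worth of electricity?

Energy available = €3.13 ÷ €0.17/kWh = 18.4118 kWh
Hours = 18.4118 kWh ÷ 0.23 kW = 80.1 h

80.1 h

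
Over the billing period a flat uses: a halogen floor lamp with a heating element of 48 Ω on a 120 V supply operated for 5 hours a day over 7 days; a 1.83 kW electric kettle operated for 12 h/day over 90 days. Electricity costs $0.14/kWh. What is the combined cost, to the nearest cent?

$278.17

halogen floor lamp: Power = V²/R = 120²/48 = 300 W = 0.3 kW
halogen floor lamp: Runtime = 5 h/day × 7 days = 35 h
halogen floor lamp: 0.3 kW × 35 h = 10.5 kWh
electric kettle: Runtime = 12 h/day × 90 days = 1080 h
electric kettle: 1.83 kW × 1080 h = 1976.4 kWh
Total energy = 1986.9 kWh
Cost = 1986.9 × $0.14 = $278.17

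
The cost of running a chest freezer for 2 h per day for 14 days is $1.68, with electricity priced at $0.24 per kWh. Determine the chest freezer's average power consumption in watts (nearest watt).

Energy = $1.68 ÷ $0.24/kWh = 7 kWh
Runtime = 2 h/day × 14 days = 28 h
Power = 7 kWh ÷ 28 h = 0.25 kW = 250 W

250 W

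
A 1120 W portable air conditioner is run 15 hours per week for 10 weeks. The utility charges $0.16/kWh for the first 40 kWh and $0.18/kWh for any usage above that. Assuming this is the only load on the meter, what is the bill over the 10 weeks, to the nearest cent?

Runtime = 15 h/week × 10 weeks = 150 h
Energy = 1.12 kW × 150 h = 168 kWh
Tier 1 (0–40 kWh): 40 × $0.16 = $6.4
Above 40 kWh: 128 × $0.18 = $23.04
Bill = $29.44

$29.44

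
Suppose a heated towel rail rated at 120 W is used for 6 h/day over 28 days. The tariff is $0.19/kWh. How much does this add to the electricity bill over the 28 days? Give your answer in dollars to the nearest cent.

$3.83

Runtime = 6 h/day × 28 days = 168 h
Energy = 0.12 kW × 168 h = 20.16 kWh
Cost = 20.16 kWh × $0.19/kWh = $3.83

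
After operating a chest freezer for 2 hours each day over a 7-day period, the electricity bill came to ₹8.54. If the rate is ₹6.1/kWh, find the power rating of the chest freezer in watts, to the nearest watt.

100 W

Energy = ₹8.54 ÷ ₹6.1/kWh = 1.4 kWh
Runtime = 2 h/day × 7 days = 14 h
Power = 1.4 kWh ÷ 14 h = 0.1 kW = 100 W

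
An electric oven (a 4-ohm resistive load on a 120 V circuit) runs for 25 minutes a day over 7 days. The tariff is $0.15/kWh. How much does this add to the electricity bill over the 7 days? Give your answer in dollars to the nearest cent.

Power = V²/R = 120²/4 = 3600 W = 3.6 kW
Runtime = 25 min × 7 = 175 min = 2.916666… h
Energy = 3.6 kW × 2.916666… h = 10.5 kWh
Cost = 10.5 kWh × $0.15/kWh = $1.58

$1.58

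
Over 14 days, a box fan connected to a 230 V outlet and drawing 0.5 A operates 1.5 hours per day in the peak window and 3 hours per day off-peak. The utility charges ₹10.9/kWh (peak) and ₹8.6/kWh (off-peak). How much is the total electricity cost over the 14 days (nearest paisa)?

₹67.86

Power = 0.5 A × 230 V = 115 W = 0.115 kW
Peak energy = 0.115 kW × 1.5 h × 14 = 2.415 kWh
Off-peak energy = 0.115 kW × 3 h × 14 = 4.83 kWh
Cost = 2.415 × ₹10.9 + 4.83 × ₹8.6 = ₹26.3235 + ₹41.538 = ₹67.86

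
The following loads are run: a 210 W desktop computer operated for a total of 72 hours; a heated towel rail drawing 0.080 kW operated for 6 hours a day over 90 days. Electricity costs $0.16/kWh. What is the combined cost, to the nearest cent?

desktop computer: 0.21 kW × 72 h = 15.12 kWh
heated towel rail: Runtime = 6 h/day × 90 days = 540 h
heated towel rail: 0.08 kW × 540 h = 43.2 kWh
Total energy = 58.32 kWh
Cost = 58.32 × $0.16 = $9.33

$9.33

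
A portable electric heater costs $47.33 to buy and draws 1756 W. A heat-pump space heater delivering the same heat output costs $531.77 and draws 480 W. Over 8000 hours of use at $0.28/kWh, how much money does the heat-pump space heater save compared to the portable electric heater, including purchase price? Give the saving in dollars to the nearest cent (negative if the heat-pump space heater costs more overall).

$2373.80

portable electric heater: $47.33 + (1756/1000) kW × 8000 h × $0.28 = $47.33 + $3933.44 = $3980.77
heat-pump space heater: $531.77 + (480/1000) kW × 8000 h × $0.28 = $531.77 + $1075.2 = $1606.97
Saving = $3980.77 − $1606.97 = $2373.8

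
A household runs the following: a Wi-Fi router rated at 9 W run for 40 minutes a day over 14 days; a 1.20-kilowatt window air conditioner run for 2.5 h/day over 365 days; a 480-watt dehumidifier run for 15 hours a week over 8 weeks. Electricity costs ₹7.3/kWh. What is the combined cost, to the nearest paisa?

Wi-Fi router: Runtime = 40 min × 14 = 560 min = 9.333333… h
Wi-Fi router: 0.009 kW × 9.333333… h = 0.084 kWh
window air conditioner: Runtime = 2.5 h/day × 365 days = 912.5 h
window air conditioner: 1.2 kW × 912.5 h = 1095 kWh
dehumidifier: Runtime = 15 h/week × 8 weeks = 120 h
dehumidifier: 0.48 kW × 120 h = 57.6 kWh
Total energy = 1152.684 kWh
Cost = 1152.684 × ₹7.3 = ₹8414.59

₹8414.59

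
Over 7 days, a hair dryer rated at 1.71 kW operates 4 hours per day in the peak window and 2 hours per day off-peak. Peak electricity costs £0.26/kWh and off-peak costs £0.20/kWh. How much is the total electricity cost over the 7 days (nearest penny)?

£17.24

Peak energy = 1.71 kW × 4 h × 7 = 47.88 kWh
Off-peak energy = 1.71 kW × 2 h × 7 = 23.94 kWh
Cost = 47.88 × £0.26 + 23.94 × £0.20 = £12.4488 + £4.788 = £17.24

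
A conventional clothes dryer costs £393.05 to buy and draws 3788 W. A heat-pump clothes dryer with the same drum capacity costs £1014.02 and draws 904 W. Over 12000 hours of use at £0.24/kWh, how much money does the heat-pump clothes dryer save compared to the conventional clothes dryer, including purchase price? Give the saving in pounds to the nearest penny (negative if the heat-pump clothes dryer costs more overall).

£7684.95

conventional clothes dryer: £393.05 + (3788/1000) kW × 12000 h × £0.24 = £393.05 + £10909.44 = £11302.49
heat-pump clothes dryer: £1014.02 + (904/1000) kW × 12000 h × £0.24 = £1014.02 + £2603.52 = £3617.54
Saving = £11302.49 − £3617.54 = £7684.95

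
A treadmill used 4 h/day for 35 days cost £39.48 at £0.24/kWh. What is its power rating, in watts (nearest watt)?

Energy = £39.48 ÷ £0.24/kWh = 164.5 kWh
Runtime = 4 h/day × 35 days = 140 h
Power = 164.5 kWh ÷ 140 h = 1.175 kW = 1175 W

1175 W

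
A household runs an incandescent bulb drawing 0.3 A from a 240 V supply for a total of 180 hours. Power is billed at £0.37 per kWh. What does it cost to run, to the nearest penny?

Power = 0.3 A × 240 V = 72 W = 0.072 kW
Energy = 0.072 kW × 180 h = 12.96 kWh
Cost = 12.96 kWh × £0.37/kWh = £4.80

£4.80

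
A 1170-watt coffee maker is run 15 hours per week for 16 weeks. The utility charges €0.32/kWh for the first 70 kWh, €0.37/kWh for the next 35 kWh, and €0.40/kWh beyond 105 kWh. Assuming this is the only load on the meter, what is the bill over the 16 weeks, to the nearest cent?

Runtime = 15 h/week × 16 weeks = 240 h
Energy = 1.17 kW × 240 h = 280.8 kWh
Tier 1 (0–70 kWh): 70 × €0.32 = €22.4
Tier 2 (70–105 kWh): 35 × €0.37 = €12.95
Above 105 kWh: 175.8 × €0.40 = €70.32
Bill = €105.67

€105.67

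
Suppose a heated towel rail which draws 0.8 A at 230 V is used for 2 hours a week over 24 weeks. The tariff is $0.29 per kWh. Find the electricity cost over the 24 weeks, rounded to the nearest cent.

Power = 0.8 A × 230 V = 184 W = 0.184 kW
Runtime = 2 h/week × 24 weeks = 48 h
Energy = 0.184 kW × 48 h = 8.832 kWh
Cost = 8.832 kWh × $0.29/kWh = $2.56

$2.56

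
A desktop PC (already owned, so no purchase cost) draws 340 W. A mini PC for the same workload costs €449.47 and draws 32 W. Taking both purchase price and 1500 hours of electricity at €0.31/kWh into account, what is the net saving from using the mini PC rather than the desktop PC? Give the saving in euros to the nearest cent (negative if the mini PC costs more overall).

-€306.25

desktop PC: €0.00 + (340/1000) kW × 1500 h × €0.31 = €0.00 + €158.1 = €158.1
mini PC: €449.47 + (32/1000) kW × 1500 h × €0.31 = €449.47 + €14.88 = €464.35
Saving = €158.1 − €464.35 = −€306.25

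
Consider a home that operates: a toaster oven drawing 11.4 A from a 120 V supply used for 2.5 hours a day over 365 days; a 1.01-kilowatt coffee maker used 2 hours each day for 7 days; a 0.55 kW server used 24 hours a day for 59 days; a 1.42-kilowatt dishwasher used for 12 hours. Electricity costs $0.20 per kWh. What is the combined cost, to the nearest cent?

$411.66

toaster oven: Power = 11.4 A × 120 V = 1368 W = 1.368 kW
toaster oven: Runtime = 2.5 h/day × 365 days = 912.5 h
toaster oven: 1.368 kW × 912.5 h = 1248.3 kWh
coffee maker: Runtime = 2 h/day × 7 days = 14 h
coffee maker: 1.01 kW × 14 h = 14.14 kWh
server: Runtime = 24 h × 59 = 1416 h
server: 0.55 kW × 1416 h = 778.8 kWh
dishwasher: 1.42 kW × 12 h = 17.04 kWh
Total energy = 2058.28 kWh
Cost = 2058.28 × $0.20 = $411.66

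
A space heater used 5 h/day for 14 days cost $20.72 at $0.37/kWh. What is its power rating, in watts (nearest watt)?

Energy = $20.72 ÷ $0.37/kWh = 56 kWh
Runtime = 5 h/day × 14 days = 70 h
Power = 56 kWh ÷ 70 h = 0.8 kW = 800 W

800 W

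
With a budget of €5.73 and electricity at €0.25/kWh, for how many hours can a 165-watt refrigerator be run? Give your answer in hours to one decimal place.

138.9 h

Energy available = €5.73 ÷ €0.25/kWh = 22.92 kWh
Hours = 22.92 kWh ÷ 0.165 kW = 138.9 h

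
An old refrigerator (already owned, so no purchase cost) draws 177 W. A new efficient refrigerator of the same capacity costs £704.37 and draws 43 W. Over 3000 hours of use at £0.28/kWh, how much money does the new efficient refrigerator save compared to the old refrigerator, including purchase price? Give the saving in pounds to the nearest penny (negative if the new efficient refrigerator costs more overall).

old refrigerator: £0.00 + (177/1000) kW × 3000 h × £0.28 = £0.00 + £148.68 = £148.68
new efficient refrigerator: £704.37 + (43/1000) kW × 3000 h × £0.28 = £704.37 + £36.12 = £740.49
Saving = £148.68 − £740.49 = −£591.81

-£591.81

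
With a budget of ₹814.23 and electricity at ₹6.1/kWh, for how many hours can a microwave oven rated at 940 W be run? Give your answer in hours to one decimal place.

142.0 h

Energy available = ₹814.23 ÷ ₹6.1/kWh = 133.4803 kWh
Hours = 133.4803 kWh ÷ 0.94 kW = 142.0 h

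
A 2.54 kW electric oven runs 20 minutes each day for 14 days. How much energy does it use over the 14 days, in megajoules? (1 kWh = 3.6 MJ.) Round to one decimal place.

Runtime = 20 min × 14 = 280 min = 4.666666… h
Energy = 2.54 kW × 4.666666… h = 11.853333… kWh
= 11.853333… × 3.6 MJ = 42.7 MJ

42.7 MJ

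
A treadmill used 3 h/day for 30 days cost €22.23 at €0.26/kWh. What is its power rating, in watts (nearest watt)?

950 W

Energy = €22.23 ÷ €0.26/kWh = 85.5 kWh
Runtime = 3 h/day × 30 days = 90 h
Power = 85.5 kWh ÷ 90 h = 0.95 kW = 950 W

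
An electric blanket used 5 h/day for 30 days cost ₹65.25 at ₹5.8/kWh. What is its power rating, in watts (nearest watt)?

Energy = ₹65.25 ÷ ₹5.8/kWh = 11.25 kWh
Runtime = 5 h/day × 30 days = 150 h
Power = 11.25 kWh ÷ 150 h = 0.075 kW = 75 W

75 W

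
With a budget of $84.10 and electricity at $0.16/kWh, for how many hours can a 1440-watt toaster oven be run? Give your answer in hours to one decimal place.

Energy available = $84.10 ÷ $0.16/kWh = 525.625 kWh
Hours = 525.625 kWh ÷ 1.44 kW = 365.0 h

365.0 h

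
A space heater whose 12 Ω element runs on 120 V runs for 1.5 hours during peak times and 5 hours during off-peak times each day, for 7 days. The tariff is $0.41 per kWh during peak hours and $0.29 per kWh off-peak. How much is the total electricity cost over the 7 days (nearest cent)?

$17.35

Power = V²/R = 120²/12 = 1200 W = 1.2 kW
Peak energy = 1.2 kW × 1.5 h × 7 = 12.6 kWh
Off-peak energy = 1.2 kW × 5 h × 7 = 42 kWh
Cost = 12.6 × $0.41 + 42 × $0.29 = $5.166 + $12.18 = $17.35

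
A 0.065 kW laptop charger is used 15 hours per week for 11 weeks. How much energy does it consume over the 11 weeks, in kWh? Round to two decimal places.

10.73 kWh

Runtime = 15 h/week × 11 weeks = 165 h
Energy = 0.065 kW × 165 h = 10.725 kWh ≈ 10.73 kWh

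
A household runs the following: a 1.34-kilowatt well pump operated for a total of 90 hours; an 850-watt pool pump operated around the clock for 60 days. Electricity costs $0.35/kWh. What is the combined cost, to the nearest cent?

well pump: 1.34 kW × 90 h = 120.6 kWh
pool pump: Runtime = 24 h × 60 = 1440 h
pool pump: 0.85 kW × 1440 h = 1224 kWh
Total energy = 1344.6 kWh
Cost = 1344.6 × $0.35 = $470.61

$470.61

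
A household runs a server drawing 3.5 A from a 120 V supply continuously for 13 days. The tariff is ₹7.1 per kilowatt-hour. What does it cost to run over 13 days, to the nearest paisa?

₹930.38

Power = 3.5 A × 120 V = 420 W = 0.42 kW
Runtime = 24 h × 13 = 312 h
Energy = 0.42 kW × 312 h = 131.04 kWh
Cost = 131.04 kWh × ₹7.1/kWh = ₹930.38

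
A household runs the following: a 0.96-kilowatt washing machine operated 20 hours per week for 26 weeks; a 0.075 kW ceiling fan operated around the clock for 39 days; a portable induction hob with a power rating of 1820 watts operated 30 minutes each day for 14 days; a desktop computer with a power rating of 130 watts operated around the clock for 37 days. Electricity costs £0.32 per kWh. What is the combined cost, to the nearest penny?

washing machine: Runtime = 20 h/week × 26 weeks = 520 h
washing machine: 0.96 kW × 520 h = 499.2 kWh
ceiling fan: Runtime = 24 h × 39 = 936 h
ceiling fan: 0.075 kW × 936 h = 70.2 kWh
portable induction hob: Runtime = 30 min × 14 = 420 min = 7 h
portable induction hob: 1.82 kW × 7 h = 12.74 kWh
desktop computer: Runtime = 24 h × 37 = 888 h
desktop computer: 0.13 kW × 888 h = 115.44 kWh
Total energy = 697.58 kWh
Cost = 697.58 × £0.32 = £223.23

£223.23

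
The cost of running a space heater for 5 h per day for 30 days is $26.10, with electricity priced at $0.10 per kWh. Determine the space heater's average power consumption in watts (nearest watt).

Energy = $26.10 ÷ $0.10/kWh = 261 kWh
Runtime = 5 h/day × 30 days = 150 h
Power = 261 kWh ÷ 150 h = 1.74 kW = 1740 W

1740 W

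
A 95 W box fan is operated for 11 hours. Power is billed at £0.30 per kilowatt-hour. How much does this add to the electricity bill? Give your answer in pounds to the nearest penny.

£0.31

Energy = 0.095 kW × 11 h = 1.045 kWh
Cost = 1.045 kWh × £0.30/kWh = £0.31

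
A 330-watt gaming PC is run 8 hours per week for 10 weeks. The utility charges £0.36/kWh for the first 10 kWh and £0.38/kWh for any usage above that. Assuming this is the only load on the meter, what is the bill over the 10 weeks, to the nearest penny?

Runtime = 8 h/week × 10 weeks = 80 h
Energy = 0.33 kW × 80 h = 26.4 kWh
Tier 1 (0–10 kWh): 10 × £0.36 = £3.6
Above 10 kWh: 16.4 × £0.38 = £6.232
Bill = £9.83

£9.83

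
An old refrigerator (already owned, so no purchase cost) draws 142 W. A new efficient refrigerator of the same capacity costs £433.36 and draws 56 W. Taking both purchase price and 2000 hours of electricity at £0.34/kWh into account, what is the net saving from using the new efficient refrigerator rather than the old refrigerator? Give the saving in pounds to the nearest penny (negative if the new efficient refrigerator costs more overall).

old refrigerator: £0.00 + (142/1000) kW × 2000 h × £0.34 = £0.00 + £96.56 = £96.56
new efficient refrigerator: £433.36 + (56/1000) kW × 2000 h × £0.34 = £433.36 + £38.08 = £471.44
Saving = £96.56 − £471.44 = −£374.88

-£374.88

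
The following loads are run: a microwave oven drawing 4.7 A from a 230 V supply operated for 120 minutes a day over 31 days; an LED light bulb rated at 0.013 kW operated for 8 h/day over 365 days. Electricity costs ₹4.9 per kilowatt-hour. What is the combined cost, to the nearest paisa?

microwave oven: Power = 4.7 A × 230 V = 1081 W = 1.081 kW
microwave oven: Runtime = 120 min × 31 = 3720 min = 62 h
microwave oven: 1.081 kW × 62 h = 67.022 kWh
LED light bulb: Runtime = 8 h/day × 365 days = 2920 h
LED light bulb: 0.013 kW × 2920 h = 37.96 kWh
Total energy = 104.982 kWh
Cost = 104.982 × ₹4.9 = ₹514.41

₹514.41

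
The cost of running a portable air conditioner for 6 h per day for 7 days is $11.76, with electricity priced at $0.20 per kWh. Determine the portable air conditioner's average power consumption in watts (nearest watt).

Energy = $11.76 ÷ $0.20/kWh = 58.8 kWh
Runtime = 6 h/day × 7 days = 42 h
Power = 58.8 kWh ÷ 42 h = 1.4 kW = 1400 W

1400 W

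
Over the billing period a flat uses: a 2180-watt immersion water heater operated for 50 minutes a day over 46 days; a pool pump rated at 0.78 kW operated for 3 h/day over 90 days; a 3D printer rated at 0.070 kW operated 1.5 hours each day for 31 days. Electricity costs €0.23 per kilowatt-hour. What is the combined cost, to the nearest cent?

€68.41

immersion water heater: Runtime = 50 min × 46 = 2300 min = 38.333333… h
immersion water heater: 2.18 kW × 38.333333… h = 83.566666… kWh
pool pump: Runtime = 3 h/day × 90 days = 270 h
pool pump: 0.78 kW × 270 h = 210.6 kWh
3D printer: Runtime = 1.5 h/day × 31 days = 46.5 h
3D printer: 0.07 kW × 46.5 h = 3.255 kWh
Total energy = 297.421666… kWh
Cost = 297.421666… × €0.23 = €68.41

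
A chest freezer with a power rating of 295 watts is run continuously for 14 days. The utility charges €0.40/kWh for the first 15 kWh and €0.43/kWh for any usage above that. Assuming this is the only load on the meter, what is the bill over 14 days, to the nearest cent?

€42.17

Runtime = 24 h × 14 = 336 h
Energy = 0.295 kW × 336 h = 99.12 kWh
Tier 1 (0–15 kWh): 15 × €0.40 = €6
Above 15 kWh: 84.12 × €0.43 = €36.1716
Bill = €42.17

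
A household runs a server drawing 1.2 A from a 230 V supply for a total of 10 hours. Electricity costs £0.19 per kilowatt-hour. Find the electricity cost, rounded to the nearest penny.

Power = 1.2 A × 230 V = 276 W = 0.276 kW
Energy = 0.276 kW × 10 h = 2.76 kWh
Cost = 2.76 kWh × £0.19/kWh = £0.52

£0.52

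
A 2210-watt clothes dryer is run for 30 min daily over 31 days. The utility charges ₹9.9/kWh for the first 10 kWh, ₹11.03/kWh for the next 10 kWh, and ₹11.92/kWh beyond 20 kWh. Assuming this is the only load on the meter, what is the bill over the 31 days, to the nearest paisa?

Runtime = 30 min × 31 = 930 min = 15.5 h
Energy = 2.21 kW × 15.5 h = 34.255 kWh
Tier 1 (0–10 kWh): 10 × ₹9.9 = ₹99
Tier 2 (10–20 kWh): 10 × ₹11.03 = ₹110.3
Above 20 kWh: 14.255 × ₹11.92 = ₹169.9196
Bill = ₹379.22

₹379.22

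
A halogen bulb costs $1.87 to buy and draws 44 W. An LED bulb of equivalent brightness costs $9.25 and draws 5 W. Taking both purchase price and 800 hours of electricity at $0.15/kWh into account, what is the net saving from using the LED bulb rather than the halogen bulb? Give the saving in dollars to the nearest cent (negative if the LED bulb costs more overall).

halogen bulb: $1.87 + (44/1000) kW × 800 h × $0.15 = $1.87 + $5.28 = $7.15
LED bulb: $9.25 + (5/1000) kW × 800 h × $0.15 = $9.25 + $0.6 = $9.85
Saving = $7.15 − $9.85 = −$2.7

-$2.70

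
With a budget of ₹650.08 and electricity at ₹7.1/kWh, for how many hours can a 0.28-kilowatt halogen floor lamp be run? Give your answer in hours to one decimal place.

327.0 h

Energy available = ₹650.08 ÷ ₹7.1/kWh = 91.5606 kWh
Hours = 91.5606 kWh ÷ 0.28 kW = 327.0 h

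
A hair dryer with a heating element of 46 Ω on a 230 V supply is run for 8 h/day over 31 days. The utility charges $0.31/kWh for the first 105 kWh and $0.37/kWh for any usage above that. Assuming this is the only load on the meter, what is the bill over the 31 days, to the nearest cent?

Power = V²/R = 230²/46 = 1150 W = 1.15 kW
Runtime = 8 h/day × 31 days = 248 h
Energy = 1.15 kW × 248 h = 285.2 kWh
Tier 1 (0–105 kWh): 105 × $0.31 = $32.55
Above 105 kWh: 180.2 × $0.37 = $66.674
Bill = $99.22

$99.22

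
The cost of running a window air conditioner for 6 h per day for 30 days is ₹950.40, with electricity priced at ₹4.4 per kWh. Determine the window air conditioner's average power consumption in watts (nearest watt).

Energy = ₹950.40 ÷ ₹4.4/kWh = 216 kWh
Runtime = 6 h/day × 30 days = 180 h
Power = 216 kWh ÷ 180 h = 1.2 kW = 1200 W

1200 W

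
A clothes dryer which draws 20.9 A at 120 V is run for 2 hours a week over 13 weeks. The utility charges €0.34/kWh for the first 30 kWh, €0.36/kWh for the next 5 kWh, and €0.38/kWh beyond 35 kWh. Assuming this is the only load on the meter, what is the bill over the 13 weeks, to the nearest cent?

Power = 20.9 A × 120 V = 2508 W = 2.508 kW
Runtime = 2 h/week × 13 weeks = 26 h
Energy = 2.508 kW × 26 h = 65.208 kWh
Tier 1 (0–30 kWh): 30 × €0.34 = €10.2
Tier 2 (30–35 kWh): 5 × €0.36 = €1.8
Above 35 kWh: 30.208 × €0.38 = €11.47904
Bill = €23.48

€23.48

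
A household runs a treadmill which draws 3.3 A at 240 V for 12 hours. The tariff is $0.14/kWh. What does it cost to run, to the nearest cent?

$1.33

Power = 3.3 A × 240 V = 792 W = 0.792 kW
Energy = 0.792 kW × 12 h = 9.504 kWh
Cost = 9.504 kWh × $0.14/kWh = $1.33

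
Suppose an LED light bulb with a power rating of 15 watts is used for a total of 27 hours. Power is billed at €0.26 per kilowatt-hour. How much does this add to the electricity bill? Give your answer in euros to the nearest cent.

€0.11

Energy = 0.015 kW × 27 h = 0.405 kWh
Cost = 0.405 kWh × €0.26/kWh = €0.11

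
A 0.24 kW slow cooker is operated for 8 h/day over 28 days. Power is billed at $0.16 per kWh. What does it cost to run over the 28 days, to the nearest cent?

$8.60

Runtime = 8 h/day × 28 days = 224 h
Energy = 0.24 kW × 224 h = 53.76 kWh
Cost = 53.76 kWh × $0.16/kWh = $8.60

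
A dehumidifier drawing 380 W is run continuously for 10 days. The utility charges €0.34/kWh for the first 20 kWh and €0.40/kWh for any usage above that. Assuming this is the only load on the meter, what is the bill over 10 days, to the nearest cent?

Runtime = 24 h × 10 = 240 h
Energy = 0.38 kW × 240 h = 91.2 kWh
Tier 1 (0–20 kWh): 20 × €0.34 = €6.8
Above 20 kWh: 71.2 × €0.40 = €28.48
Bill = €35.28

€35.28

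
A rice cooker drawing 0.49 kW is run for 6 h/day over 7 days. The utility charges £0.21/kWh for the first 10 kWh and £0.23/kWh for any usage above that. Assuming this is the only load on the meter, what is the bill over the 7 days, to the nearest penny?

Runtime = 6 h/day × 7 days = 42 h
Energy = 0.49 kW × 42 h = 20.58 kWh
Tier 1 (0–10 kWh): 10 × £0.21 = £2.1
Above 10 kWh: 10.58 × £0.23 = £2.4334
Bill = £4.53

£4.53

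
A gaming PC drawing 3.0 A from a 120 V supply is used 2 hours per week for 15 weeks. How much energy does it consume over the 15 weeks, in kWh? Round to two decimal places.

10.80 kWh

Power = 3.0 A × 120 V = 360 W = 0.36 kW
Runtime = 2 h/week × 15 weeks = 30 h
Energy = 0.36 kW × 30 h = 10.8 kWh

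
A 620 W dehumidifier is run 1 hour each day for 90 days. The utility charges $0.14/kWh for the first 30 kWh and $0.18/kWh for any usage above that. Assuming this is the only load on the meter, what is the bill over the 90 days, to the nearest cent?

$8.84

Runtime = 1 h/day × 90 days = 90 h
Energy = 0.62 kW × 90 h = 55.8 kWh
Tier 1 (0–30 kWh): 30 × $0.14 = $4.2
Above 30 kWh: 25.8 × $0.18 = $4.644
Bill = $8.84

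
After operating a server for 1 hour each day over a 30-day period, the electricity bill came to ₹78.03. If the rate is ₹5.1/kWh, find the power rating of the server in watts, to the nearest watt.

510 W

Energy = ₹78.03 ÷ ₹5.1/kWh = 15.3 kWh
Runtime = 1 h/day × 30 days = 30 h
Power = 15.3 kWh ÷ 30 h = 0.51 kW = 510 W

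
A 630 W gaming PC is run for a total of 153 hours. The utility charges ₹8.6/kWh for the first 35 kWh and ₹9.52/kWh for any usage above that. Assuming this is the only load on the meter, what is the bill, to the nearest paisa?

₹885.43

Energy = 0.63 kW × 153 h = 96.39 kWh
Tier 1 (0–35 kWh): 35 × ₹8.6 = ₹301
Above 35 kWh: 61.39 × ₹9.52 = ₹584.4328
Bill = ₹885.43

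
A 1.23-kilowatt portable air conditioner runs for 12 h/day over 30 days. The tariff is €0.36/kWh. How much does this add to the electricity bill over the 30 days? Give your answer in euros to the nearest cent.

Runtime = 12 h/day × 30 days = 360 h
Energy = 1.23 kW × 360 h = 442.8 kWh
Cost = 442.8 kWh × €0.36/kWh = €159.41

€159.41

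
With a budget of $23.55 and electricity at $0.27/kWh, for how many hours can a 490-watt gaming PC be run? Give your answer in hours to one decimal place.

Energy available = $23.55 ÷ $0.27/kWh = 87.2222 kWh
Hours = 87.2222 kWh ÷ 0.49 kW = 178.0 h

178.0 h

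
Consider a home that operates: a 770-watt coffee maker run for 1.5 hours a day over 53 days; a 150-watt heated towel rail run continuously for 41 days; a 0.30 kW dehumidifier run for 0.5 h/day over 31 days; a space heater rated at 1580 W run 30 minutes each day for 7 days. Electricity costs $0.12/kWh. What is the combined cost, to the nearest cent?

$26.28

coffee maker: Runtime = 1.5 h/day × 53 days = 79.5 h
coffee maker: 0.77 kW × 79.5 h = 61.215 kWh
heated towel rail: Runtime = 24 h × 41 = 984 h
heated towel rail: 0.15 kW × 984 h = 147.6 kWh
dehumidifier: Runtime = 0.5 h/day × 31 days = 15.5 h
dehumidifier: 0.3 kW × 15.5 h = 4.65 kWh
space heater: Runtime = 30 min × 7 = 210 min = 3.5 h
space heater: 1.58 kW × 3.5 h = 5.53 kWh
Total energy = 218.995 kWh
Cost = 218.995 × $0.12 = $26.28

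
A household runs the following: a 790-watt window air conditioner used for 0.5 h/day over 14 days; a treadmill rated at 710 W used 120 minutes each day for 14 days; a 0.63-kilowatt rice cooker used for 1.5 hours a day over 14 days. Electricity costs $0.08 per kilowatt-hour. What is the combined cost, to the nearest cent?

window air conditioner: Runtime = 0.5 h/day × 14 days = 7 h
window air conditioner: 0.79 kW × 7 h = 5.53 kWh
treadmill: Runtime = 120 min × 14 = 1680 min = 28 h
treadmill: 0.71 kW × 28 h = 19.88 kWh
rice cooker: Runtime = 1.5 h/day × 14 days = 21 h
rice cooker: 0.63 kW × 21 h = 13.23 kWh
Total energy = 38.64 kWh
Cost = 38.64 × $0.08 = $3.09

$3.09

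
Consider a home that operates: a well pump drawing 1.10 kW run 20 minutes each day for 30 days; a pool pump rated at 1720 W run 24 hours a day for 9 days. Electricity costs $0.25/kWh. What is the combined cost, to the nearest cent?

$95.63

well pump: Runtime = 20 min × 30 = 600 min = 10 h
well pump: 1.1 kW × 10 h = 11 kWh
pool pump: Runtime = 24 h × 9 = 216 h
pool pump: 1.72 kW × 216 h = 371.52 kWh
Total energy = 382.52 kWh
Cost = 382.52 × $0.25 = $95.63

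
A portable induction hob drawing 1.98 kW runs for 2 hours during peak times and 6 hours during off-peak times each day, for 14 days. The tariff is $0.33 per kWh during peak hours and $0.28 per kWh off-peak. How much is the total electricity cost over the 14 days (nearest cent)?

$64.86

Peak energy = 1.98 kW × 2 h × 14 = 55.44 kWh
Off-peak energy = 1.98 kW × 6 h × 14 = 166.32 kWh
Cost = 55.44 × $0.33 + 166.32 × $0.28 = $18.2952 + $46.5696 = $64.86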